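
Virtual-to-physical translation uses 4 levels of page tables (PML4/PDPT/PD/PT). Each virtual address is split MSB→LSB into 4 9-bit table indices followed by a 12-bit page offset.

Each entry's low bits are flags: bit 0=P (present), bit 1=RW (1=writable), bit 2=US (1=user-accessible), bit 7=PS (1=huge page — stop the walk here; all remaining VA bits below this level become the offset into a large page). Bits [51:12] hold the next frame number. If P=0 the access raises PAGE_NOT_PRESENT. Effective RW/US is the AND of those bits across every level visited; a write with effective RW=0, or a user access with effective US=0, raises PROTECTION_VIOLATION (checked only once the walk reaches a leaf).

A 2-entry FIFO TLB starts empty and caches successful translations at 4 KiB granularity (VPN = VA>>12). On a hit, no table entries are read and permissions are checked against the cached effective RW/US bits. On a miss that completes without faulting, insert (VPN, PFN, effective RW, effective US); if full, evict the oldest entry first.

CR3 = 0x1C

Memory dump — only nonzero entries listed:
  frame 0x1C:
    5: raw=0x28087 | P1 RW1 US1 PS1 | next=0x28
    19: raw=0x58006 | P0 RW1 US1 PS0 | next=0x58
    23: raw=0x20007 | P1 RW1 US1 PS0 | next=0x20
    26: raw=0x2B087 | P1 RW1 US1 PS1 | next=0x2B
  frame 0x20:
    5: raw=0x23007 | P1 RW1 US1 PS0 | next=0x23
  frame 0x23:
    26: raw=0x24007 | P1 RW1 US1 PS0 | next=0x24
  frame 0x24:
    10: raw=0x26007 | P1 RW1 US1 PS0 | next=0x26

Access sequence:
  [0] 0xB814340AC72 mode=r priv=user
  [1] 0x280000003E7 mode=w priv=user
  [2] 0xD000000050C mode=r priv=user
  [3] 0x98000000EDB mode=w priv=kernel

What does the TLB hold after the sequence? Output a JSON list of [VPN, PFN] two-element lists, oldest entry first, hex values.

Per-access translation:
#0 VA=0xB814340AC72 (r,user):
  L0: frame=0x1C idx=23 entry=0x20007 [P=1 RW=1 US=1 PS=0]
  L1: frame=0x20 idx=5 entry=0x23007 [P=1 RW=1 US=1 PS=0]
  L2: frame=0x23 idx=26 entry=0x24007 [P=1 RW=1 US=1 PS=0]
  L3: frame=0x24 idx=10 entry=0x26007 [P=1 RW=1 US=1 PS=0]
  ⇒ phys 0x26C72  [4 reads]
#1 VA=0x280000003E7 (w,user):
  L0: frame=0x1C idx=5 entry=0x28087 [P=1 RW=1 US=1 PS=1]
  ⇒ phys 0x283E7 (huge @L0)  [1 reads]
#2 VA=0xD000000050C (r,user):
  L0: frame=0x1C idx=26 entry=0x2B087 [P=1 RW=1 US=1 PS=1]
  ⇒ phys 0x2B50C (huge @L0)  [1 reads]
#3 VA=0x98000000EDB (w,kernel):
  L0: frame=0x1C idx=19 entry=0x58006 [P=0 RW=1 US=1 PS=0]
  ⇒ fault: PAGE_NOT_PRESENT  — 1 lookups

TLB: [["0x28000000", "0x28"], ["0xD0000000", "0x2B"]]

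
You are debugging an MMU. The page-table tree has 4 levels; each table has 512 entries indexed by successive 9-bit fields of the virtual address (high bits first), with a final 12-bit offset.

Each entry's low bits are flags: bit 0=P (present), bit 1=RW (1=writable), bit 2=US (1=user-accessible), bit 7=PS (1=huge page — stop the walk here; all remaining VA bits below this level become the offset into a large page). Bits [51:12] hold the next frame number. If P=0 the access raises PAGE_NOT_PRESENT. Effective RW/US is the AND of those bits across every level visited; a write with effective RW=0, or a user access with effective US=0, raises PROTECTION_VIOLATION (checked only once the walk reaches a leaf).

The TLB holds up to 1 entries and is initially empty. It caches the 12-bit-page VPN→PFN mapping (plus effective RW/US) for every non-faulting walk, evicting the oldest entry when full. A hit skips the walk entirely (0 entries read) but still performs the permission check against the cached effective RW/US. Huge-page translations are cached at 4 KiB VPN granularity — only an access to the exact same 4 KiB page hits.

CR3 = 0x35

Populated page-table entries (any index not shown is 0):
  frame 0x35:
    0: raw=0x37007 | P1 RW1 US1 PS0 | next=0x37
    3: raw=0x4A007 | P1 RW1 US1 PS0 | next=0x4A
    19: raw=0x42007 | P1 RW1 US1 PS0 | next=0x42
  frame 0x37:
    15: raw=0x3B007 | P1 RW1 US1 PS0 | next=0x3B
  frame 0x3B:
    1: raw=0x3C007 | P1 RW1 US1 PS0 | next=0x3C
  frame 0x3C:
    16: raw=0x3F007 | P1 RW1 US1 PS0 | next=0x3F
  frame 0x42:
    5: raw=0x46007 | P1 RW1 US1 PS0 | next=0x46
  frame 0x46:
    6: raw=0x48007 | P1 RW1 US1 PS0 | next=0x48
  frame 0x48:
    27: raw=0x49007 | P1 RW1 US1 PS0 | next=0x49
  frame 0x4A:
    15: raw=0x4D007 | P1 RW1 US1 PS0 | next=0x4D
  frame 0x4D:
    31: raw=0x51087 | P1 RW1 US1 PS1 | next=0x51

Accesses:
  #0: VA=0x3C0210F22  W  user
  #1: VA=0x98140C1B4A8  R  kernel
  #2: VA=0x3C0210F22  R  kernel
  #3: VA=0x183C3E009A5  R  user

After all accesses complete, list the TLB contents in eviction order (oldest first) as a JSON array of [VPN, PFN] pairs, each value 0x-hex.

Per-access translation:
#0 VA=0x3C0210F22 (w,user):
  [0] read 0x35 idx=0: raw=0x37007 flags P=1 W=1 U=1 S=0
  [1] read 0x37 idx=15: raw=0x3B007 flags P=1 W=1 U=1 S=0
  [2] read 0x3B idx=1: raw=0x3C007 flags P=1 W=1 U=1 S=0
  [3] read 0x3C idx=16: raw=0x3F007 flags P=1 W=1 U=1 S=0
  → PA=0x3FF22  (4 entries read)
#1 VA=0x98140C1B4A8 (r,kernel):
  [0] read 0x35 idx=19: raw=0x42007 flags P=1 W=1 U=1 S=0
  [1] read 0x42 idx=5: raw=0x46007 flags P=1 W=1 U=1 S=0
  [2] read 0x46 idx=6: raw=0x48007 flags P=1 W=1 U=1 S=0
  [3] read 0x48 idx=27: raw=0x49007 flags P=1 W=1 U=1 S=0
  → PA=0x494A8  (4 entries read)
#2 VA=0x3C0210F22 (r,kernel):
  [0] read 0x35 idx=0: raw=0x37007 flags P=1 W=1 U=1 S=0
  [1] read 0x37 idx=15: raw=0x3B007 flags P=1 W=1 U=1 S=0
  [2] read 0x3B idx=1: raw=0x3C007 flags P=1 W=1 U=1 S=0
  [3] read 0x3C idx=16: raw=0x3F007 flags P=1 W=1 U=1 S=0
  → PA=0x3FF22  (4 entries read)
#3 VA=0x183C3E009A5 (r,user):
  [0] read 0x35 idx=3: raw=0x4A007 flags P=1 W=1 U=1 S=0
  [1] read 0x4A idx=15: raw=0x4D007 flags P=1 W=1 U=1 S=0
  [2] read 0x4D idx=31: raw=0x51087 flags P=1 W=1 U=1 S=1
  → PA=0x519A5 (huge @L2)  (3 entries read)

TLB: [["0x183C3E00", "0x51"]]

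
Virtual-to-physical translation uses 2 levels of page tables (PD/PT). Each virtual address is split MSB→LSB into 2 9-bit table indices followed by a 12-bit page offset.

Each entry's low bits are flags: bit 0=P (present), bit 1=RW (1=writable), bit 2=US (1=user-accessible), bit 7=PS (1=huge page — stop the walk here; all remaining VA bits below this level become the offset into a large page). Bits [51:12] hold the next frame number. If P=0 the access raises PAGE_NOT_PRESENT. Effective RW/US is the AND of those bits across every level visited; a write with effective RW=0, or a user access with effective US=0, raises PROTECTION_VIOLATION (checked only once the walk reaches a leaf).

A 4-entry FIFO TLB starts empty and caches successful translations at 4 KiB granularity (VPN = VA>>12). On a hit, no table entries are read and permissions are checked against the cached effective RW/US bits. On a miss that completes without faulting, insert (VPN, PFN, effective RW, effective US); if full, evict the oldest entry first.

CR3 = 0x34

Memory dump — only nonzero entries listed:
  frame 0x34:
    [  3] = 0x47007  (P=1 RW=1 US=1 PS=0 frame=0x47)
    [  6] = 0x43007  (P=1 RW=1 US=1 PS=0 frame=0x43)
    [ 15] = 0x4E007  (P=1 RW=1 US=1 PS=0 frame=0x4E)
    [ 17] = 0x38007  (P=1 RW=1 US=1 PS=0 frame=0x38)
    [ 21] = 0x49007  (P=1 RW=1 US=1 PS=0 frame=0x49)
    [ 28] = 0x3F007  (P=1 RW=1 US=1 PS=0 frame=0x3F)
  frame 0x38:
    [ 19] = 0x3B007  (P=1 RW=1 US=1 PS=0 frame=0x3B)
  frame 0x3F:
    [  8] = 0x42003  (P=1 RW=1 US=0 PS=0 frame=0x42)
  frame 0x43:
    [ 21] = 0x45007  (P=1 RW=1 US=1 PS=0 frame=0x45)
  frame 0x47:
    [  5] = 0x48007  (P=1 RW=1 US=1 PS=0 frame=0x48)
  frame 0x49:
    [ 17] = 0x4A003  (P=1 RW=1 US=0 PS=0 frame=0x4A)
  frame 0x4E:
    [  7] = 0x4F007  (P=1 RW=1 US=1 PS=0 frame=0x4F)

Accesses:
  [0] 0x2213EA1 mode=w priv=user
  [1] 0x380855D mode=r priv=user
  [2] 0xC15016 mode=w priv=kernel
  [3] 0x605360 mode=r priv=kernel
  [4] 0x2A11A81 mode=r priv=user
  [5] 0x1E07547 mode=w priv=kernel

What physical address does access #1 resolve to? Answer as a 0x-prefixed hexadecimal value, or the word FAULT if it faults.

Walk each access:
#0 VA=0x2213EA1 (w,user):
  [0] read 0x34 idx=17: raw=0x38007 flags P=1 W=1 U=1 S=0
  [1] read 0x38 idx=19: raw=0x3B007 flags P=1 W=1 U=1 S=0
  → PA=0x3BEA1  (2 entries read)
#1 VA=0x380855D (r,user):
  [0] read 0x34 idx=28: raw=0x3F007 flags P=1 W=1 U=1 S=0
  [1] read 0x3F idx=8: raw=0x42003 flags P=1 W=1 U=0 S=0
  → PROTECTION_VIOLATION  (2 entries read)
#2 VA=0xC15016 (w,kernel):
  [0] read 0x34 idx=6: raw=0x43007 flags P=1 W=1 U=1 S=0
  [1] read 0x43 idx=21: raw=0x45007 flags P=1 W=1 U=1 S=0
  → PA=0x45016  (2 entries read)
#3 VA=0x605360 (r,kernel):
  [0] read 0x34 idx=3: raw=0x47007 flags P=1 W=1 U=1 S=0
  [1] read 0x47 idx=5: raw=0x48007 flags P=1 W=1 U=1 S=0
  → PA=0x48360  (2 entries read)
#4 VA=0x2A11A81 (r,user):
  [0] read 0x34 idx=21: raw=0x49007 flags P=1 W=1 U=1 S=0
  [1] read 0x49 idx=17: raw=0x4A003 flags P=1 W=1 U=0 S=0
  → PROTECTION_VIOLATION  (2 entries read)
#5 VA=0x1E07547 (w,kernel):
  [0] read 0x34 idx=15: raw=0x4E007 flags P=1 W=1 U=1 S=0
  [1] read 0x4E idx=7: raw=0x4F007 flags P=1 W=1 U=1 S=0
  → PA=0x4F547  (2 entries read)

Access #1 PA: FAULT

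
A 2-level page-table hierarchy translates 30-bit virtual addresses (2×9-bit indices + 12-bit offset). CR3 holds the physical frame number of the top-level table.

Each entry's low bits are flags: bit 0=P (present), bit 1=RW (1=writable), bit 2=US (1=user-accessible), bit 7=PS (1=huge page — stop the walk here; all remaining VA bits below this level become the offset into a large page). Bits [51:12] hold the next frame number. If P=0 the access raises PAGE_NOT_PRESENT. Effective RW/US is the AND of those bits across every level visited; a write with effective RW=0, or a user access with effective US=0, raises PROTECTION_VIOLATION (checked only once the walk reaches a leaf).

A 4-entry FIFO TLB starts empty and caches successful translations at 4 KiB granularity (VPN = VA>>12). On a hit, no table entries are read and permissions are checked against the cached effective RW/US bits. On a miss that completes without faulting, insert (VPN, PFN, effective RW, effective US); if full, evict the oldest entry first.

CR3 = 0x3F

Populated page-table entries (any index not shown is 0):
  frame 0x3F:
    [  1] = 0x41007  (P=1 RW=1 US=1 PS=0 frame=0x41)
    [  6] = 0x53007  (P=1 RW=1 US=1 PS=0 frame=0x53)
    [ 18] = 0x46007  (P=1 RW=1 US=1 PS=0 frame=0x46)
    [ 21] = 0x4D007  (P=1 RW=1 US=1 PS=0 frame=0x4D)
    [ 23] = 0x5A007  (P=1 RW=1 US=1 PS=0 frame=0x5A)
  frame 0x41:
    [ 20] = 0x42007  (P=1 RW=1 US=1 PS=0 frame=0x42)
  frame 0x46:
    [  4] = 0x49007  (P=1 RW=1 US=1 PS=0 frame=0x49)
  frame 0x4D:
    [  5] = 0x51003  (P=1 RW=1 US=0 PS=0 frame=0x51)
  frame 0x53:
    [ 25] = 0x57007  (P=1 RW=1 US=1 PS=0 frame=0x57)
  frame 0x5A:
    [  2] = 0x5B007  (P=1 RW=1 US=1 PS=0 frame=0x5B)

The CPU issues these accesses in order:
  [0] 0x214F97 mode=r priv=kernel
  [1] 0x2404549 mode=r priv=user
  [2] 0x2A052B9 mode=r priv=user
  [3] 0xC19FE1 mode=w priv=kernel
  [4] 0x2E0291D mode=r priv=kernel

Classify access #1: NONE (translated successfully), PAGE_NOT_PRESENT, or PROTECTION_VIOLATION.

Per-access translation:
#0 VA=0x214F97 (r,kernel):
  L0 @0x3F[1] → 0x41007  P=1,RW=1,US=1,PS=0
  L1 @0x41[20] → 0x42007  P=1,RW=1,US=1,PS=0
  → PA=0x42F97  (2 entries read)
#1 VA=0x2404549 (r,user):
  L0 @0x3F[18] → 0x46007  P=1,RW=1,US=1,PS=0
  L1 @0x46[4] → 0x49007  P=1,RW=1,US=1,PS=0
  → PA=0x49549  (2 entries read)
#2 VA=0x2A052B9 (r,user):
  L0 @0x3F[21] → 0x4D007  P=1,RW=1,US=1,PS=0
  L1 @0x4D[5] → 0x51003  P=1,RW=1,US=0,PS=0
  ✗ PROTECTION_VIOLATION  [2 reads]
#3 VA=0xC19FE1 (w,kernel):
  L0 @0x3F[6] → 0x53007  P=1,RW=1,US=1,PS=0
  L1 @0x53[25] → 0x57007  P=1,RW=1,US=1,PS=0
  → PA=0x57FE1  (2 entries read)
#4 VA=0x2E0291D (r,kernel):
  L0 @0x3F[23] → 0x5A007  P=1,RW=1,US=1,PS=0
  L1 @0x5A[2] → 0x5B007  P=1,RW=1,US=1,PS=0
  → PA=0x5B91D  (2 entries read)

Access #1 fault: NONE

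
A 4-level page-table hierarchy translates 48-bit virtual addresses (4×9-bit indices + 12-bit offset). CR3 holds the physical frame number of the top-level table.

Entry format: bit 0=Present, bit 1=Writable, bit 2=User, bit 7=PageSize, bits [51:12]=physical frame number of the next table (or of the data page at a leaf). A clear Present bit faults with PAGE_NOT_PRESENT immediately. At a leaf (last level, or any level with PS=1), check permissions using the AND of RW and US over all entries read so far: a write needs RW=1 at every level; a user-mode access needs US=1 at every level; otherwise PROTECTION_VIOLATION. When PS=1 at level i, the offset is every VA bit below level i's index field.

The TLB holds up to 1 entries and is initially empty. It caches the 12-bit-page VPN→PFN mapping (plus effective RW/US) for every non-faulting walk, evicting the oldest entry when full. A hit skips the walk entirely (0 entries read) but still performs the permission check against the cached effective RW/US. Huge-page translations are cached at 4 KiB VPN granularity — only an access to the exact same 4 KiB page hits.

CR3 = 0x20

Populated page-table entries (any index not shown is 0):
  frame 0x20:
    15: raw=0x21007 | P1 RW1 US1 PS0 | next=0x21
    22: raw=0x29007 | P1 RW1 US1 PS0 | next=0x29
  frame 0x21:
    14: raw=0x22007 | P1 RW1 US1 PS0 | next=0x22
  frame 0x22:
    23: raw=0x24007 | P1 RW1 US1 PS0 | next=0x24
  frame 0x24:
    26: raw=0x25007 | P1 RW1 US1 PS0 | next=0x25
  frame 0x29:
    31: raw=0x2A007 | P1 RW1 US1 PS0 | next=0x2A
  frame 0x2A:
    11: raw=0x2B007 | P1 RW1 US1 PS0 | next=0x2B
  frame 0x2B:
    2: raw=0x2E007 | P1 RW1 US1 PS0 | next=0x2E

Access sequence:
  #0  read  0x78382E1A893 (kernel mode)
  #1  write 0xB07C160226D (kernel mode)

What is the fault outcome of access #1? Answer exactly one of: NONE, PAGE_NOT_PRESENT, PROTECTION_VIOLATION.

Trace:
#0 VA=0x78382E1A893 (r,kernel):
  [0] read 0x20 idx=15: raw=0x21007 flags P=1 W=1 U=1 S=0
  [1] read 0x21 idx=14: raw=0x22007 flags P=1 W=1 U=1 S=0
  [2] read 0x22 idx=23: raw=0x24007 flags P=1 W=1 U=1 S=0
  [3] read 0x24 idx=26: raw=0x25007 flags P=1 W=1 U=1 S=0
  ✓ 0x25893  — 4 lookups
#1 VA=0xB07C160226D (w,kernel):
  [0] read 0x20 idx=22: raw=0x29007 flags P=1 W=1 U=1 S=0
  [1] read 0x29 idx=31: raw=0x2A007 flags P=1 W=1 U=1 S=0
  [2] read 0x2A idx=11: raw=0x2B007 flags P=1 W=1 U=1 S=0
  [3] read 0x2B idx=2: raw=0x2E007 flags P=1 W=1 U=1 S=0
  ✓ 0x2E26D  — 4 lookups

Access #1 fault: NONE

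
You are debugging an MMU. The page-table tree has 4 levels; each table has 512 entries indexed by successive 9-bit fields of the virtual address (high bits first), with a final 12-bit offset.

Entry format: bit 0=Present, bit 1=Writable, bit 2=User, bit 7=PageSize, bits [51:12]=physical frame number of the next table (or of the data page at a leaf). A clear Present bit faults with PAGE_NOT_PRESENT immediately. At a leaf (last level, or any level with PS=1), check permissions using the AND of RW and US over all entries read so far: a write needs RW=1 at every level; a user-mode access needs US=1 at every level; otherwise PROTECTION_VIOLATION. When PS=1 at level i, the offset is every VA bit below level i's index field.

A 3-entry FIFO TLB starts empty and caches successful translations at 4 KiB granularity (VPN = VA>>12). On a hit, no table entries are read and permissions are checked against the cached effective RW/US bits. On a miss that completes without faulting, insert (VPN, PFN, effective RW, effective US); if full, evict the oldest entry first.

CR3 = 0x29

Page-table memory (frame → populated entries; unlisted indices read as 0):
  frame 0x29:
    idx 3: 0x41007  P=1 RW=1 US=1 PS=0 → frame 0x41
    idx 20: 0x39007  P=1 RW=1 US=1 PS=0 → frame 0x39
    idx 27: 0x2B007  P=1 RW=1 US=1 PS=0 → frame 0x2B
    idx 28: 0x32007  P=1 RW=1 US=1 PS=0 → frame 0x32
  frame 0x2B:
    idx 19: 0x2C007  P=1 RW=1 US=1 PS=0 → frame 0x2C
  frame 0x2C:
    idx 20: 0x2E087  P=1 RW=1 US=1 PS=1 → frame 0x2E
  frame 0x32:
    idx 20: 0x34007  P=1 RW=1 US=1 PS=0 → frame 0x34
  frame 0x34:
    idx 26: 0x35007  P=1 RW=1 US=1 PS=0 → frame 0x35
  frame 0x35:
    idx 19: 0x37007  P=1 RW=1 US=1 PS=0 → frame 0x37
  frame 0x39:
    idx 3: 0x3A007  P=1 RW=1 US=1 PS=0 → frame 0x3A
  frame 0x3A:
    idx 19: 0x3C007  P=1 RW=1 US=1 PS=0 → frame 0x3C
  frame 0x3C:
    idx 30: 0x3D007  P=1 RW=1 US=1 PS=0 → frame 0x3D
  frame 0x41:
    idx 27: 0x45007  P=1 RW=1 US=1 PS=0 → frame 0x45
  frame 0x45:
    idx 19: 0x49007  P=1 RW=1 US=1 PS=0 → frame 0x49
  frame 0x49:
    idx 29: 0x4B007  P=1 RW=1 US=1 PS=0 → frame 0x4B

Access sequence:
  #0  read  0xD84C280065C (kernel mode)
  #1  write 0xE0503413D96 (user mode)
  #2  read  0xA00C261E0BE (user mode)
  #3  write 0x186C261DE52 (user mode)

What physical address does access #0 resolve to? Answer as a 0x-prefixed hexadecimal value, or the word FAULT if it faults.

Trace:
#0 VA=0xD84C280065C (r,kernel):
  lvl0: tbl 0x29, slot 27 ⇒ 0x2B007 (P1/RW1/US1/PS0)
  lvl1: tbl 0x2B, slot 19 ⇒ 0x2C007 (P1/RW1/US1/PS0)
  lvl2: tbl 0x2C, slot 20 ⇒ 0x2E087 (P1/RW1/US1/PS1)
  ✓ 0x2E65C (huge @L2)  — 3 lookups
#1 VA=0xE0503413D96 (w,user):
  lvl0: tbl 0x29, slot 28 ⇒ 0x32007 (P1/RW1/US1/PS0)
  lvl1: tbl 0x32, slot 20 ⇒ 0x34007 (P1/RW1/US1/PS0)
  lvl2: tbl 0x34, slot 26 ⇒ 0x35007 (P1/RW1/US1/PS0)
  lvl3: tbl 0x35, slot 19 ⇒ 0x37007 (P1/RW1/US1/PS0)
  ✓ 0x37D96  — 4 lookups
#2 VA=0xA00C261E0BE (r,user):
  lvl0: tbl 0x29, slot 20 ⇒ 0x39007 (P1/RW1/US1/PS0)
  lvl1: tbl 0x39, slot 3 ⇒ 0x3A007 (P1/RW1/US1/PS0)
  lvl2: tbl 0x3A, slot 19 ⇒ 0x3C007 (P1/RW1/US1/PS0)
  lvl3: tbl 0x3C, slot 30 ⇒ 0x3D007 (P1/RW1/US1/PS0)
  ✓ 0x3D0BE  — 4 lookups
#3 VA=0x186C261DE52 (w,user):
  lvl0: tbl 0x29, slot 3 ⇒ 0x41007 (P1/RW1/US1/PS0)
  lvl1: tbl 0x41, slot 27 ⇒ 0x45007 (P1/RW1/US1/PS0)
  lvl2: tbl 0x45, slot 19 ⇒ 0x49007 (P1/RW1/US1/PS0)
  lvl3: tbl 0x49, slot 29 ⇒ 0x4B007 (P1/RW1/US1/PS0)
  ✓ 0x4BE52  — 4 lookups

Access #0 PA: 0x2E65C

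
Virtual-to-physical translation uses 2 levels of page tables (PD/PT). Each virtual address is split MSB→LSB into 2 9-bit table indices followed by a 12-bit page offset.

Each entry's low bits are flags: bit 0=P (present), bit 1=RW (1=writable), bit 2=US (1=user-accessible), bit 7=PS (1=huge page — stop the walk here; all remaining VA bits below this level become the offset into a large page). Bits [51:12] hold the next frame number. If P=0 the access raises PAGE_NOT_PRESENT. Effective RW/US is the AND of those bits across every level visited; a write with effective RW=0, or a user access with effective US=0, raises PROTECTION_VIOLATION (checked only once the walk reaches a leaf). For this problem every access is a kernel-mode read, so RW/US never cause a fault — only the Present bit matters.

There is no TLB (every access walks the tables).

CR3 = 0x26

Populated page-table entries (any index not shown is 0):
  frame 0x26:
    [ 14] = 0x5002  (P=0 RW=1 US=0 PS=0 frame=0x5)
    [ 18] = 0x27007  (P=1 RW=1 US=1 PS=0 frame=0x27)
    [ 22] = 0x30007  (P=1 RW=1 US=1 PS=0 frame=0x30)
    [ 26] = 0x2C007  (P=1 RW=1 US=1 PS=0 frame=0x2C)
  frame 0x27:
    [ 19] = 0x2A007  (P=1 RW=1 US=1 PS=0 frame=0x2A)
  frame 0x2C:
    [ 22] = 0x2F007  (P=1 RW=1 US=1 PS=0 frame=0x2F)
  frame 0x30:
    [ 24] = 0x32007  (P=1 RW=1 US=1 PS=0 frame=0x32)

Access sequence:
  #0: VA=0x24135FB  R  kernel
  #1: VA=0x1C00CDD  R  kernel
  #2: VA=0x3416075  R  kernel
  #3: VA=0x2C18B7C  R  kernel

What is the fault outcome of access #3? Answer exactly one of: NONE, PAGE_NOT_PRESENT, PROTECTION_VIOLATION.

Per-access translation:
#0 VA=0x24135FB (r,kernel):
  L0 @0x26[18] → 0x27007  P=1,RW=1,US=1,PS=0
  L1 @0x27[19] → 0x2A007  P=1,RW=1,US=1,PS=0
  ⇒ phys 0x2A5FB  [2 reads]
#1 VA=0x1C00CDD (r,kernel):
  L0 @0x26[14] → 0x5002  P=0,RW=1,US=0,PS=0
  ✗ PAGE_NOT_PRESENT  [1 reads]
#2 VA=0x3416075 (r,kernel):
  L0 @0x26[26] → 0x2C007  P=1,RW=1,US=1,PS=0
  L1 @0x2C[22] → 0x2F007  P=1,RW=1,US=1,PS=0
  ⇒ phys 0x2F075  [2 reads]
#3 VA=0x2C18B7C (r,kernel):
  L0 @0x26[22] → 0x30007  P=1,RW=1,US=1,PS=0
  L1 @0x30[24] → 0x32007  P=1,RW=1,US=1,PS=0
  ⇒ phys 0x32B7C  [2 reads]

Access #3 fault: NONE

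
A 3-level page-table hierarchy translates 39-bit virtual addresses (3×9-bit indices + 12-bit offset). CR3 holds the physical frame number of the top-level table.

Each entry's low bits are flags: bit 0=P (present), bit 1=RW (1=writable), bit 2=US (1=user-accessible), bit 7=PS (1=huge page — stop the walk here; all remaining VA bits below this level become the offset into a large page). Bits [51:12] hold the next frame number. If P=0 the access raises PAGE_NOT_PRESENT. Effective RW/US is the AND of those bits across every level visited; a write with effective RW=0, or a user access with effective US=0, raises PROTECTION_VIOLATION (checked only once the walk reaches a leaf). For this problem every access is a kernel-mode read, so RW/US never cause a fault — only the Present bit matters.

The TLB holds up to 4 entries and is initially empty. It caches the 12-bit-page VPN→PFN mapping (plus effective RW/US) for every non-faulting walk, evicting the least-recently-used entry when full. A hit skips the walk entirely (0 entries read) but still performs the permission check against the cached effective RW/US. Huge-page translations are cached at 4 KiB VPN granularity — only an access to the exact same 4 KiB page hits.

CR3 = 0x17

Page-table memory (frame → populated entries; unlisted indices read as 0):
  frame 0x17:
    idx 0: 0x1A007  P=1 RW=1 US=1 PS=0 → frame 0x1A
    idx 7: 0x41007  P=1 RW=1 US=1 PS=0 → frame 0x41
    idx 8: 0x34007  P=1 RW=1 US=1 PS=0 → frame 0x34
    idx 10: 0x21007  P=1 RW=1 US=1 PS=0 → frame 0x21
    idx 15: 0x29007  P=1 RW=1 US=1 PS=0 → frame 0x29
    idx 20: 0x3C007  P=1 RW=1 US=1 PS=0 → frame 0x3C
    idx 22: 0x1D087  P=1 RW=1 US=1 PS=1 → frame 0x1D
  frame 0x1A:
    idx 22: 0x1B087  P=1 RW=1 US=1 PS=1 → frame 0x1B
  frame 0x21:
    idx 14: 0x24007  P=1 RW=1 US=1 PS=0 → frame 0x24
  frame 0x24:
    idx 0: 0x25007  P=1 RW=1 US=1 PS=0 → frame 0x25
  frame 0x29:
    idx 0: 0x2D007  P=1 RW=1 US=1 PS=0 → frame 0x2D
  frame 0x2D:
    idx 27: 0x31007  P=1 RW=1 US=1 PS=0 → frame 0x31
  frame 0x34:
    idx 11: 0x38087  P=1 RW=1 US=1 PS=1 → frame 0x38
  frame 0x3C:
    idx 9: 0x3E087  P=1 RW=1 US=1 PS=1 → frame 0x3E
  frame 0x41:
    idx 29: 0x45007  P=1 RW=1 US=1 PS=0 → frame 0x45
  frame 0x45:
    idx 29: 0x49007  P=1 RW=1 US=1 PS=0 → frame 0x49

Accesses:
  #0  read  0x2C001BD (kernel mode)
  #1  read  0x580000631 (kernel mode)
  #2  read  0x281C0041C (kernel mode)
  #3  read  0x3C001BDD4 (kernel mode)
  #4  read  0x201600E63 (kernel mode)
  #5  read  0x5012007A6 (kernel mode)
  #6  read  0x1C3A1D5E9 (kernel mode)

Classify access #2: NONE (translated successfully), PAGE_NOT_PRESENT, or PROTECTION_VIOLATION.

Trace:
#0 VA=0x2C001BD (r,kernel):
  L0 @0x17[0] → 0x1A007  P=1,RW=1,US=1,PS=0
  L1 @0x1A[22] → 0x1B087  P=1,RW=1,US=1,PS=1
  ✓ 0x1B1BD (huge @L1)  — 2 lookups
#1 VA=0x580000631 (r,kernel):
  L0 @0x17[22] → 0x1D087  P=1,RW=1,US=1,PS=1
  ✓ 0x1D631 (huge @L0)  — 1 lookups
#2 VA=0x281C0041C (r,kernel):
  L0 @0x17[10] → 0x21007  P=1,RW=1,US=1,PS=0
  L1 @0x21[14] → 0x24007  P=1,RW=1,US=1,PS=0
  L2 @0x24[0] → 0x25007  P=1,RW=1,US=1,PS=0
  ✓ 0x2541C  — 3 lookups
#3 VA=0x3C001BDD4 (r,kernel):
  L0 @0x17[15] → 0x29007  P=1,RW=1,US=1,PS=0
  L1 @0x29[0] → 0x2D007  P=1,RW=1,US=1,PS=0
  L2 @0x2D[27] → 0x31007  P=1,RW=1,US=1,PS=0
  ✓ 0x31DD4  — 3 lookups
#4 VA=0x201600E63 (r,kernel):
  L0 @0x17[8] → 0x34007  P=1,RW=1,US=1,PS=0
  L1 @0x34[11] → 0x38087  P=1,RW=1,US=1,PS=1
  ✓ 0x38E63 (huge @L1)  — 2 lookups
#5 VA=0x5012007A6 (r,kernel):
  L0 @0x17[20] → 0x3C007  P=1,RW=1,US=1,PS=0
  L1 @0x3C[9] → 0x3E087  P=1,RW=1,US=1,PS=1
  ✓ 0x3E7A6 (huge @L1)  — 2 lookups
#6 VA=0x1C3A1D5E9 (r,kernel):
  L0 @0x17[7] → 0x41007  P=1,RW=1,US=1,PS=0
  L1 @0x41[29] → 0x45007  P=1,RW=1,US=1,PS=0
  L2 @0x45[29] → 0x49007  P=1,RW=1,US=1,PS=0
  ✓ 0x495E9  — 3 lookups

Access #2 fault: NONE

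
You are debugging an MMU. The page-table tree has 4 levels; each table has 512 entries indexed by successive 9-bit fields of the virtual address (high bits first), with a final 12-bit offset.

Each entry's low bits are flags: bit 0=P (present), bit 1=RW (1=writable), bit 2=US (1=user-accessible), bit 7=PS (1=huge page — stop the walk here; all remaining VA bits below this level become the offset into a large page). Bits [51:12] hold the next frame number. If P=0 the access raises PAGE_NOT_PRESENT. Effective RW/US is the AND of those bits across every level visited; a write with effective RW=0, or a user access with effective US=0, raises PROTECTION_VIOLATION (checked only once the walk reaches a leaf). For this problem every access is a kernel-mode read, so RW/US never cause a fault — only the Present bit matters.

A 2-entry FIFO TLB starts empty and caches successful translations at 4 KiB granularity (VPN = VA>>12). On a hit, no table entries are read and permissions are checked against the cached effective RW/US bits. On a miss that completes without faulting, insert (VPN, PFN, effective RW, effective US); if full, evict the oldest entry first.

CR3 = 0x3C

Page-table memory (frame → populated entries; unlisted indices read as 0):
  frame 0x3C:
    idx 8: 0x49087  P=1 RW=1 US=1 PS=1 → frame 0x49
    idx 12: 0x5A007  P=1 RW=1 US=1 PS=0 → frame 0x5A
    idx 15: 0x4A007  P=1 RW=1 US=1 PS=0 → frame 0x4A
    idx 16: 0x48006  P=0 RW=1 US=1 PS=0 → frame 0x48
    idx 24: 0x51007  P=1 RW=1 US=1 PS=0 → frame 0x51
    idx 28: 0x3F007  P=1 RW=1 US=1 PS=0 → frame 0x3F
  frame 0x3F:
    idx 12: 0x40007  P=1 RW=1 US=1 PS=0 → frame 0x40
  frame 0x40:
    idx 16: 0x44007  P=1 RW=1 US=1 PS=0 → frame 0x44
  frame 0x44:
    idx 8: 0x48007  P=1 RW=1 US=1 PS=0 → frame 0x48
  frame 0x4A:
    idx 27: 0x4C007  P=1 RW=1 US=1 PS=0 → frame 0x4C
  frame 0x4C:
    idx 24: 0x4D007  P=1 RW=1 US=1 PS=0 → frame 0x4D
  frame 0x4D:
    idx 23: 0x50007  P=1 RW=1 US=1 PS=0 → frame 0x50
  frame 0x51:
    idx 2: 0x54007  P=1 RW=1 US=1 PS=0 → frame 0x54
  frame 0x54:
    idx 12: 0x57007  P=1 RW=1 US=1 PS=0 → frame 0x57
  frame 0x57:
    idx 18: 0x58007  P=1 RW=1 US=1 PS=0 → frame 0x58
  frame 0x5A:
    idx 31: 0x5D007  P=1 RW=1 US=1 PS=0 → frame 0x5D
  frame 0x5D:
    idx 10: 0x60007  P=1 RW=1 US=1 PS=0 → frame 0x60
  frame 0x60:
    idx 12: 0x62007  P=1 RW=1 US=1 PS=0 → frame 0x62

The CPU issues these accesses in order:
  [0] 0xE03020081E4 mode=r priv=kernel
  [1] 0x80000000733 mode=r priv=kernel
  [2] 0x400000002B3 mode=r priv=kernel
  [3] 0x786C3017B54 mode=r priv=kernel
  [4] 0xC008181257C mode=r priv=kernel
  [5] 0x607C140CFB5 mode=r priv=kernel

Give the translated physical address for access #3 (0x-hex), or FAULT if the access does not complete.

Per-access translation:
#0 VA=0xE03020081E4 (r,kernel):
  L0 @0x3C[28] → 0x3F007  P=1,RW=1,US=1,PS=0
  L1 @0x3F[12] → 0x40007  P=1,RW=1,US=1,PS=0
  L2 @0x40[16] → 0x44007  P=1,RW=1,US=1,PS=0
  L3 @0x44[8] → 0x48007  P=1,RW=1,US=1,PS=0
  → PA=0x481E4  (4 entries read)
#1 VA=0x80000000733 (r,kernel):
  L0 @0x3C[16] → 0x48006  P=0,RW=1,US=1,PS=0
  → PAGE_NOT_PRESENT  (1 entries read)
#2 VA=0x400000002B3 (r,kernel):
  L0 @0x3C[8] → 0x49087  P=1,RW=1,US=1,PS=1
  → PA=0x492B3 (huge @L0)  (1 entries read)
#3 VA=0x786C3017B54 (r,kernel):
  L0 @0x3C[15] → 0x4A007  P=1,RW=1,US=1,PS=0
  L1 @0x4A[27] → 0x4C007  P=1,RW=1,US=1,PS=0
  L2 @0x4C[24] → 0x4D007  P=1,RW=1,US=1,PS=0
  L3 @0x4D[23] → 0x50007  P=1,RW=1,US=1,PS=0
  → PA=0x50B54  (4 entries read)
#4 VA=0xC008181257C (r,kernel):
  L0 @0x3C[24] → 0x51007  P=1,RW=1,US=1,PS=0
  L1 @0x51[2] → 0x54007  P=1,RW=1,US=1,PS=0
  L2 @0x54[12] → 0x57007  P=1,RW=1,US=1,PS=0
  L3 @0x57[18] → 0x58007  P=1,RW=1,US=1,PS=0
  → PA=0x5857C  (4 entries read)
#5 VA=0x607C140CFB5 (r,kernel):
  L0 @0x3C[12] → 0x5A007  P=1,RW=1,US=1,PS=0
  L1 @0x5A[31] → 0x5D007  P=1,RW=1,US=1,PS=0
  L2 @0x5D[10] → 0x60007  P=1,RW=1,US=1,PS=0
  L3 @0x60[12] → 0x62007  P=1,RW=1,US=1,PS=0
  → PA=0x62FB5  (4 entries read)

Access #3 PA: 0x50B54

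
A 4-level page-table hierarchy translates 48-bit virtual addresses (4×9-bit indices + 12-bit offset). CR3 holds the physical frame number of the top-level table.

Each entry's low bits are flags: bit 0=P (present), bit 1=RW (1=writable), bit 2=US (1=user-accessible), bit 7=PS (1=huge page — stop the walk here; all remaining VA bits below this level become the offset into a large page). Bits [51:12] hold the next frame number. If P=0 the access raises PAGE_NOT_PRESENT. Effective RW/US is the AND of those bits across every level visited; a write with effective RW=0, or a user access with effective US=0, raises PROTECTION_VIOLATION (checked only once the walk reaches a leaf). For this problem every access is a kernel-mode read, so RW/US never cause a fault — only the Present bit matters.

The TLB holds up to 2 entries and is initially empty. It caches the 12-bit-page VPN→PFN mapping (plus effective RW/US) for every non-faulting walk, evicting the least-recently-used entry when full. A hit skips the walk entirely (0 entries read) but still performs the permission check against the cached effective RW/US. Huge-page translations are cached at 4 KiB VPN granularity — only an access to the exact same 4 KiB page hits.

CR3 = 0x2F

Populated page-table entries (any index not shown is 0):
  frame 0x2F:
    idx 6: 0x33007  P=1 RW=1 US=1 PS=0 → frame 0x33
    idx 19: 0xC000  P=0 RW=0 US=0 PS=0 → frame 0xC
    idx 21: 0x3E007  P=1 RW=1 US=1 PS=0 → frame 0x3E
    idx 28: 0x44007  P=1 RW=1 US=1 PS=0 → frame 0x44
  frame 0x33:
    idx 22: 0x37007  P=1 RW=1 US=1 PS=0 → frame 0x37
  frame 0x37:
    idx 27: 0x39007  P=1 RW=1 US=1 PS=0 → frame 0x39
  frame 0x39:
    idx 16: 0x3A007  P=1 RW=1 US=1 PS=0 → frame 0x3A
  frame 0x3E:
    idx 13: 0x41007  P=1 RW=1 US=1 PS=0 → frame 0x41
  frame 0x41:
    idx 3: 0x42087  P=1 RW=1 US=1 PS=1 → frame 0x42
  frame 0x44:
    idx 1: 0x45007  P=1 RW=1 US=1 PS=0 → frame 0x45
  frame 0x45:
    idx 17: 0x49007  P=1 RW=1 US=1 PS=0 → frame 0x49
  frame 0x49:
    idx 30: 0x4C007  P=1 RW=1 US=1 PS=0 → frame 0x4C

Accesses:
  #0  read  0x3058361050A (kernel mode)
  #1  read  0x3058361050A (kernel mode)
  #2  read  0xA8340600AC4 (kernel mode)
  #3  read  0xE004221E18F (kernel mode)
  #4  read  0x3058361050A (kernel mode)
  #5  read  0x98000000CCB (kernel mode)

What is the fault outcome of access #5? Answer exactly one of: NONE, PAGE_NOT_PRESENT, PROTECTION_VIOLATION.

Walk each access:
#0 VA=0x3058361050A (r,kernel):
  L0: frame=0x2F idx=6 entry=0x33007 [P=1 RW=1 US=1 PS=0]
  L1: frame=0x33 idx=22 entry=0x37007 [P=1 RW=1 US=1 PS=0]
  L2: frame=0x37 idx=27 entry=0x39007 [P=1 RW=1 US=1 PS=0]
  L3: frame=0x39 idx=16 entry=0x3A007 [P=1 RW=1 US=1 PS=0]
  ✓ 0x3A50A  — 4 lookups
#1 VA=0x3058361050A (r,kernel):
  TLB hit vpn=0x30583610 → PA=0x3A50A
#2 VA=0xA8340600AC4 (r,kernel):
  L0: frame=0x2F idx=21 entry=0x3E007 [P=1 RW=1 US=1 PS=0]
  L1: frame=0x3E idx=13 entry=0x41007 [P=1 RW=1 US=1 PS=0]
  L2: frame=0x41 idx=3 entry=0x42087 [P=1 RW=1 US=1 PS=1]
  ✓ 0x42AC4 (huge @L2)  — 3 lookups
#3 VA=0xE004221E18F (r,kernel):
  L0: frame=0x2F idx=28 entry=0x44007 [P=1 RW=1 US=1 PS=0]
  L1: frame=0x44 idx=1 entry=0x45007 [P=1 RW=1 US=1 PS=0]
  L2: frame=0x45 idx=17 entry=0x49007 [P=1 RW=1 US=1 PS=0]
  L3: frame=0x49 idx=30 entry=0x4C007 [P=1 RW=1 US=1 PS=0]
  ✓ 0x4C18F  — 4 lookups
#4 VA=0x3058361050A (r,kernel):
  L0: frame=0x2F idx=6 entry=0x33007 [P=1 RW=1 US=1 PS=0]
  L1: frame=0x33 idx=22 entry=0x37007 [P=1 RW=1 US=1 PS=0]
  L2: frame=0x37 idx=27 entry=0x39007 [P=1 RW=1 US=1 PS=0]
  L3: frame=0x39 idx=16 entry=0x3A007 [P=1 RW=1 US=1 PS=0]
  ✓ 0x3A50A  — 4 lookups
#5 VA=0x98000000CCB (r,kernel):
  L0: frame=0x2F idx=19 entry=0xC000 [P=0 RW=0 US=0 PS=0]
  ✗ PAGE_NOT_PRESENT  [1 reads]

Access #5 fault: PAGE_NOT_PRESENT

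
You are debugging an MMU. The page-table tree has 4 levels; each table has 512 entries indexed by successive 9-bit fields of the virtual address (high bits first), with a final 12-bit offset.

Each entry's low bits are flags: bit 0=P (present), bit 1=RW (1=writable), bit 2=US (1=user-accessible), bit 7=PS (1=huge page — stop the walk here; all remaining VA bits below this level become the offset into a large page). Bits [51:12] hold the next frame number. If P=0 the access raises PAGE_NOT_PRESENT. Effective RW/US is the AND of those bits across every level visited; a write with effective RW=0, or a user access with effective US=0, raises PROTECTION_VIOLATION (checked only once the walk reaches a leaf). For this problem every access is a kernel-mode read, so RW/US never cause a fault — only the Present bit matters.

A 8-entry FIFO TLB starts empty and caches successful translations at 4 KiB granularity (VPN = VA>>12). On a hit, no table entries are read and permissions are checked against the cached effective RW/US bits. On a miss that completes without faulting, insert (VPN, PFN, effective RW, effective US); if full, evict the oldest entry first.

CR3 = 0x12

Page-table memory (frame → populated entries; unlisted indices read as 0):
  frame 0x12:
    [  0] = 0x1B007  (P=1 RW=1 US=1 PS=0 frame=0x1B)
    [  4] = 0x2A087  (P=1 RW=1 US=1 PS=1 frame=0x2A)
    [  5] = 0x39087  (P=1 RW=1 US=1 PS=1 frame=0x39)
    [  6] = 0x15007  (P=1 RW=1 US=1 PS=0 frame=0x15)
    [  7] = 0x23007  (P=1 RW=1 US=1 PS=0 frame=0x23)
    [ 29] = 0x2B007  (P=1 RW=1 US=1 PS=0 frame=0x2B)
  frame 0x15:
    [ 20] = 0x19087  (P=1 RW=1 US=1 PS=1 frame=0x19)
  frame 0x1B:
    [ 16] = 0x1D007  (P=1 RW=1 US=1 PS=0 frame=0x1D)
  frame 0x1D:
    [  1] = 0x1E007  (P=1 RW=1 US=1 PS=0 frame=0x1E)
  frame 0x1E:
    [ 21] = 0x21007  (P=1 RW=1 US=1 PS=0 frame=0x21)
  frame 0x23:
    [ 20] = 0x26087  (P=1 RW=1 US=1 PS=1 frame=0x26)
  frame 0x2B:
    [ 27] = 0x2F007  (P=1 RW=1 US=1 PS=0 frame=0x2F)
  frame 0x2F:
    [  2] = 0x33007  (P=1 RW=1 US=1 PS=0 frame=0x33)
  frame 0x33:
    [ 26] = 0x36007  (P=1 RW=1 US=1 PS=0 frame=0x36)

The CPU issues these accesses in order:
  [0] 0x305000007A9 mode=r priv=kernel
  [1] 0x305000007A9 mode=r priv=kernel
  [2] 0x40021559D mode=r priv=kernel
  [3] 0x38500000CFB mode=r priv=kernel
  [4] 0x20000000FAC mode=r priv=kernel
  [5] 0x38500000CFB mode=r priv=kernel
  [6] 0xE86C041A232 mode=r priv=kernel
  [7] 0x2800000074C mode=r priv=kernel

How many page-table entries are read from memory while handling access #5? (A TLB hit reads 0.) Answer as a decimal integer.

Per-access translation:
#0 VA=0x305000007A9 (r,kernel):
  L0: frame=0x12 idx=6 entry=0x15007 [P=1 RW=1 US=1 PS=0]
  L1: frame=0x15 idx=20 entry=0x19087 [P=1 RW=1 US=1 PS=1]
  ✓ 0x197A9 (huge @L1)  — 2 lookups
#1 VA=0x305000007A9 (r,kernel):
  TLB hit vpn=0x30500000 → PA=0x197A9
#2 VA=0x40021559D (r,kernel):
  L0: frame=0x12 idx=0 entry=0x1B007 [P=1 RW=1 US=1 PS=0]
  L1: frame=0x1B idx=16 entry=0x1D007 [P=1 RW=1 US=1 PS=0]
  L2: frame=0x1D idx=1 entry=0x1E007 [P=1 RW=1 US=1 PS=0]
  L3: frame=0x1E idx=21 entry=0x21007 [P=1 RW=1 US=1 PS=0]
  ✓ 0x2159D  — 4 lookups
#3 VA=0x38500000CFB (r,kernel):
  L0: frame=0x12 idx=7 entry=0x23007 [P=1 RW=1 US=1 PS=0]
  L1: frame=0x23 idx=20 entry=0x26087 [P=1 RW=1 US=1 PS=1]
  ✓ 0x26CFB (huge @L1)  — 2 lookups
#4 VA=0x20000000FAC (r,kernel):
  L0: frame=0x12 idx=4 entry=0x2A087 [P=1 RW=1 US=1 PS=1]
  ✓ 0x2AFAC (huge @L0)  — 1 lookups
#5 VA=0x38500000CFB (r,kernel):
  TLB hit vpn=0x38500000 → PA=0x26CFB
#6 VA=0xE86C041A232 (r,kernel):
  L0: frame=0x12 idx=29 entry=0x2B007 [P=1 RW=1 US=1 PS=0]
  L1: frame=0x2B idx=27 entry=0x2F007 [P=1 RW=1 US=1 PS=0]
  L2: frame=0x2F idx=2 entry=0x33007 [P=1 RW=1 US=1 PS=0]
  L3: frame=0x33 idx=26 entry=0x36007 [P=1 RW=1 US=1 PS=0]
  ✓ 0x36232  — 4 lookups
#7 VA=0x2800000074C (r,kernel):
  L0: frame=0x12 idx=5 entry=0x39087 [P=1 RW=1 US=1 PS=1]
  ✓ 0x3974C (huge @L0)  — 1 lookups

Entries read for #5: 0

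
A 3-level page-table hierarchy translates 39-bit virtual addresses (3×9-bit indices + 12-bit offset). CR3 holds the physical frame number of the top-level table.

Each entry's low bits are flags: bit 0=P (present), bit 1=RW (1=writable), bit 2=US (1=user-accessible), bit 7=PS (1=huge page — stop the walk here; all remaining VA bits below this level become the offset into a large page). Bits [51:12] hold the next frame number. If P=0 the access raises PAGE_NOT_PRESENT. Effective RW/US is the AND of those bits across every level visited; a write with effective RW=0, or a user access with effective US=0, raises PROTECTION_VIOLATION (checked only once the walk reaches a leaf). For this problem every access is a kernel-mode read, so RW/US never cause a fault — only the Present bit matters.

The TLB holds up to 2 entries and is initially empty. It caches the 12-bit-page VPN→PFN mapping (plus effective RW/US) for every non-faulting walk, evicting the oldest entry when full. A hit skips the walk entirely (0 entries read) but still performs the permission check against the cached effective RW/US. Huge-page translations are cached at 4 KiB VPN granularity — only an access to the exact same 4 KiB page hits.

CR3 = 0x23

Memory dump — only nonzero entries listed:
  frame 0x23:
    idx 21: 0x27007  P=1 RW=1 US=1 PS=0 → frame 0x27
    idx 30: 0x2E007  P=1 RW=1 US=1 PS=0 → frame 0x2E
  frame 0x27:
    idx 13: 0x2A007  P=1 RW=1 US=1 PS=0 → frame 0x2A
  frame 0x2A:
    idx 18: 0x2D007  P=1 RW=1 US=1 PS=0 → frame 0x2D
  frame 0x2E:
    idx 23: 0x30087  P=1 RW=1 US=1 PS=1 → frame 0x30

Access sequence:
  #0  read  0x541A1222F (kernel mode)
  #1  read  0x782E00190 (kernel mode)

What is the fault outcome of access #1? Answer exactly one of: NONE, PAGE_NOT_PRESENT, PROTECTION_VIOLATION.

Trace:
#0 VA=0x541A1222F (r,kernel):
  L0: frame=0x23 idx=21 entry=0x27007 [P=1 RW=1 US=1 PS=0]
  L1: frame=0x27 idx=13 entry=0x2A007 [P=1 RW=1 US=1 PS=0]
  L2: frame=0x2A idx=18 entry=0x2D007 [P=1 RW=1 US=1 PS=0]
  → PA=0x2D22F  (3 entries read)
#1 VA=0x782E00190 (r,kernel):
  L0: frame=0x23 idx=30 entry=0x2E007 [P=1 RW=1 US=1 PS=0]
  L1: frame=0x2E idx=23 entry=0x30087 [P=1 RW=1 US=1 PS=1]
  → PA=0x30190 (huge @L1)  (2 entries read)

Access #1 fault: NONE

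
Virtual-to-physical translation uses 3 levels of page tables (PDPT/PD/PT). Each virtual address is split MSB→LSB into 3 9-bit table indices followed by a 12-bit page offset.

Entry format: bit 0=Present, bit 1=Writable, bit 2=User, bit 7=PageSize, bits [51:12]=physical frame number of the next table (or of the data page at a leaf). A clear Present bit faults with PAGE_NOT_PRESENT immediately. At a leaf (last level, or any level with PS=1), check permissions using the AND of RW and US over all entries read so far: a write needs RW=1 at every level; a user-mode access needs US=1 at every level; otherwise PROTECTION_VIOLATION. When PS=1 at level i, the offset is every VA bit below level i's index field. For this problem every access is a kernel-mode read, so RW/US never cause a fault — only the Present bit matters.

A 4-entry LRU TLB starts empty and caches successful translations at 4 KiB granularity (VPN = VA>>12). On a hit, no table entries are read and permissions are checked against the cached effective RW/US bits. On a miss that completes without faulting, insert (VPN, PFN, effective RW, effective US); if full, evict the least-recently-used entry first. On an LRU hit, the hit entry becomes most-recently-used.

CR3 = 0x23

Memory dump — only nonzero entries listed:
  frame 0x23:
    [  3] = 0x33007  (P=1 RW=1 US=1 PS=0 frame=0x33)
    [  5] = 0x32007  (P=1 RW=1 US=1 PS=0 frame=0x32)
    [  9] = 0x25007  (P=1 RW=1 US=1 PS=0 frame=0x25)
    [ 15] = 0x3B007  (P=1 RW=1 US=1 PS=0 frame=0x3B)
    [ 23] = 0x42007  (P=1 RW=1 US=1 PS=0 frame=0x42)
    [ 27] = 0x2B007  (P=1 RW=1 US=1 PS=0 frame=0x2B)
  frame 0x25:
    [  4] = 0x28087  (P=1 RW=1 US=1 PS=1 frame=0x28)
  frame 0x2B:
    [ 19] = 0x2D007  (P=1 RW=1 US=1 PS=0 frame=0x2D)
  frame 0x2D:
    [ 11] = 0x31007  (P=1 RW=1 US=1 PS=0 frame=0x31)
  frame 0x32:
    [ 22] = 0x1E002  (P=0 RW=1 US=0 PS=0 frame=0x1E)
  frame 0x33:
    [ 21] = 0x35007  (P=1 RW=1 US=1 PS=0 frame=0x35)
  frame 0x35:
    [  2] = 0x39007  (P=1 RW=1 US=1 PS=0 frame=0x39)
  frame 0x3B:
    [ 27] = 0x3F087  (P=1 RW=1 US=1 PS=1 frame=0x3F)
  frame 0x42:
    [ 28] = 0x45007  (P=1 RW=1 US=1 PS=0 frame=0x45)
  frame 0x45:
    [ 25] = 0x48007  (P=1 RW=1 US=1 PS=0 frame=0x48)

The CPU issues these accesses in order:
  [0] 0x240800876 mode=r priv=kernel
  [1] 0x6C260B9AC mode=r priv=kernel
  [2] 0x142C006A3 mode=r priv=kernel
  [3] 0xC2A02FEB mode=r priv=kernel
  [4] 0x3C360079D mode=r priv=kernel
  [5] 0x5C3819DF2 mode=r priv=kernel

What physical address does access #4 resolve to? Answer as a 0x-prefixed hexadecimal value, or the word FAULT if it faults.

Per-access translation:
#0 VA=0x240800876 (r,kernel):
  L0 @0x23[9] → 0x25007  P=1,RW=1,US=1,PS=0
  L1 @0x25[4] → 0x28087  P=1,RW=1,US=1,PS=1
  ✓ 0x28876 (huge @L1)  — 2 lookups
#1 VA=0x6C260B9AC (r,kernel):
  L0 @0x23[27] → 0x2B007  P=1,RW=1,US=1,PS=0
  L1 @0x2B[19] → 0x2D007  P=1,RW=1,US=1,PS=0
  L2 @0x2D[11] → 0x31007  P=1,RW=1,US=1,PS=0
  ✓ 0x319AC  — 3 lookups
#2 VA=0x142C006A3 (r,kernel):
  L0 @0x23[5] → 0x32007  P=1,RW=1,US=1,PS=0
  L1 @0x32[22] → 0x1E002  P=0,RW=1,US=0,PS=0
  → PAGE_NOT_PRESENT  (2 entries read)
#3 VA=0xC2A02FEB (r,kernel):
  L0 @0x23[3] → 0x33007  P=1,RW=1,US=1,PS=0
  L1 @0x33[21] → 0x35007  P=1,RW=1,US=1,PS=0
  L2 @0x35[2] → 0x39007  P=1,RW=1,US=1,PS=0
  ✓ 0x39FEB  — 3 lookups
#4 VA=0x3C360079D (r,kernel):
  L0 @0x23[15] → 0x3B007  P=1,RW=1,US=1,PS=0
  L1 @0x3B[27] → 0x3F087  P=1,RW=1,US=1,PS=1
  ✓ 0x3F79D (huge @L1)  — 2 lookups
#5 VA=0x5C3819DF2 (r,kernel):
  L0 @0x23[23] → 0x42007  P=1,RW=1,US=1,PS=0
  L1 @0x42[28] → 0x45007  P=1,RW=1,US=1,PS=0
  L2 @0x45[25] → 0x48007  P=1,RW=1,US=1,PS=0
  ✓ 0x48DF2  — 3 lookups

Access #4 PA: 0x3F79D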